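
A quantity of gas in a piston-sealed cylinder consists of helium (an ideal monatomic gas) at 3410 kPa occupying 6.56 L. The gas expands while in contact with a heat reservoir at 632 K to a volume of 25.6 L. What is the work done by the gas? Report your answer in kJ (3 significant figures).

W ≈ 30.5 kJ

Isothermal: W = nRT ln(V₂/V₁) = P₁V₁ ln(V₂/V₁).
P₁V₁ = (3410 kPa)(6.56 L) = 22370 J.
W = 22370 × ln(25.6/6.56) = 22370 × 1.362
W_by_gas = 30458 J.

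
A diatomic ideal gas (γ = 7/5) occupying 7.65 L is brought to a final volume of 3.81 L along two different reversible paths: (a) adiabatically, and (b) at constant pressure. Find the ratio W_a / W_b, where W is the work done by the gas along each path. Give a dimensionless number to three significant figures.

W_a / W_b ≈ 1.60

Path (a) adiabatic: W = P₁V₁(1 − (V₁/V₂)^(γ−1))/(γ−1) → W_a/(P₁V₁) = -0.804.
Path (b) isobaric: W = P₁(V₂ − V₁) → W_b/(P₁V₁) = -0.502.
W_a / W_b = -0.804 / -0.502 = 1.602.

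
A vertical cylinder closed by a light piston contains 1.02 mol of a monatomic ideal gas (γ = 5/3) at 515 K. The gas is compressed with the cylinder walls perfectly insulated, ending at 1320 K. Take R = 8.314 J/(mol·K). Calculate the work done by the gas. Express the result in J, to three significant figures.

W ≈ -10200 J

Adiabatic ⇒ Q = 0, so W_by = −ΔU = nCᵥ(T₁ − T₂).
Cᵥ = 3R/2 = 12.47 J/(mol·K).
W = (1.02)(12.47)(515 − 1320) = -10240 J.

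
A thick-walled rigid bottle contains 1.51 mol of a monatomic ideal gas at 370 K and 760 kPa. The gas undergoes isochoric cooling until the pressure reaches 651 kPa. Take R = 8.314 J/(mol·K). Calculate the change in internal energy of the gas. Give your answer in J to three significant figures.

ΔU ≈ -999 J

Constant volume ⇒ W = 0, so Q = ΔU = nCᵥΔT with Cᵥ = 3R/2 = 12.47 J/(mol·K).
At constant V, T₂/T₁ = P₂/P₁ ⇒ ΔT = T₁(P₂/P₁ − 1) = 370·(651/760 − 1) = -53.07 K.
ΔU = (1.51)(12.47)(-53.07) = -999.3 J.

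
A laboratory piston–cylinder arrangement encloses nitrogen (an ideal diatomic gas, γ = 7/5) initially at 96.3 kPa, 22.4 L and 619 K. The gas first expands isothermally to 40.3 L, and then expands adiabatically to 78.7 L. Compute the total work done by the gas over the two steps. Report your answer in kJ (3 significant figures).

Step 1 (isothermal): W = P₁V₁ ln(V₂/V₁) = (2157) ln(40.3/22.4) = 1267 J.
After step 1: P = 53.53 kPa, V = 40.3 L, T = 619 K.
Step 2 (adiabatic): W = (P₁V₁ − P₂V₂)/(γ−1) = (2157 − 1650)/0.4 = 1267 J.
W_total = 1267 + 1267 = 2533 J.

W_total ≈ 2.53 kJ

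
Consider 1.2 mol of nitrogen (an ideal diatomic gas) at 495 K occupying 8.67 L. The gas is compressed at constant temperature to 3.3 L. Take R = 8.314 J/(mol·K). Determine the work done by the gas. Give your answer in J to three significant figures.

W ≈ -4770 J

Isothermal: W = nRT ln(V₂/V₁).
W = (1.2)(8.314)(495) × ln(3.3/8.67)
  = 4939 × -0.9659
W_by_gas = -4770 J.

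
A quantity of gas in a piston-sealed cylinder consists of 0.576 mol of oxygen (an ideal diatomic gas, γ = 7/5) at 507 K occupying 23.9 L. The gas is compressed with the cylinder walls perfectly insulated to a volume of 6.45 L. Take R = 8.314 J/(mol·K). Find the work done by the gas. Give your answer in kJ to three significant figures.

W ≈ -4.18 kJ

Adiabatic: TV^(γ−1) = const with γ = 7/5.
T₂ = T₁ (V₁/V₂)^(γ−1) = 507 × (23.9/6.45)^0.4 = 507 × 1.689 = 856.1 K.
W_by = nCᵥ(T₁ − T₂) = (0.576)(20.79)(507 − 856.1) = -4180 J.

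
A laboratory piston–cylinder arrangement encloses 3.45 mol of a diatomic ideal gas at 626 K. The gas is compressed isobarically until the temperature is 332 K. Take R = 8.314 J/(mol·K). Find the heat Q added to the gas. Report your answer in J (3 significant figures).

Isobaric: W = nRΔT = (3.45)(8.314)(-294) = -8433 J.
ΔU = nCᵥΔT with Cᵥ = 5R/2: ΔU = (3.45)(20.79)(-294) = -21082 J.
Q = ΔU + W = -21082 − 8433 = -29515 J.

Q ≈ -29500 J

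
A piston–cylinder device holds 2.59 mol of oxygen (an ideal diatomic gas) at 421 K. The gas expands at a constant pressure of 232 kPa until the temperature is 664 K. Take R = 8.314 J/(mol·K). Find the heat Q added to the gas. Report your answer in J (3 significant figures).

Q ≈ 18300 J

Isobaric: W = nRΔT = (2.59)(8.314)(243) = 5233 J.
ΔU = nCᵥΔT with Cᵥ = 5R/2: ΔU = (2.59)(20.79)(243) = 13081 J.
Q = ΔU + W = 13081 + 5233 = 18314 J.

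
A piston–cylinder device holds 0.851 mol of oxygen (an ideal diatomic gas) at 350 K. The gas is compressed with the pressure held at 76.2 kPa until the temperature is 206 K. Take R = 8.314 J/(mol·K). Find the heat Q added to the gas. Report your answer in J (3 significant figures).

Q ≈ -3570 J

Isobaric: W = nRΔT = (0.851)(8.314)(-144) = -1019 J.
ΔU = nCᵥΔT with Cᵥ = 5R/2: ΔU = (0.851)(20.79)(-144) = -2547 J.
Q = ΔU + W = -2547 − 1019 = -3566 J.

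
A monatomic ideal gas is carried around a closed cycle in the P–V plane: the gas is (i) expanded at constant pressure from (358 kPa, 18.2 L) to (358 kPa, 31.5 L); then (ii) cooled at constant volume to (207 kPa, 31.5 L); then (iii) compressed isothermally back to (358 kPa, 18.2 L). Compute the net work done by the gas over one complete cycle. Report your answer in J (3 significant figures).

W_net ≈ 1180 J

Leg (i): W = PΔV = (358)(31.5 − 18.2) = 4761 J.
Leg (ii): W = 0.
Leg (iii): W = PᵢVᵢ ln(V_f/Vᵢ) = (6520) ln(18.2/31.5) = -3577 J.
W_net = 4761 − 3577 = 1184 J.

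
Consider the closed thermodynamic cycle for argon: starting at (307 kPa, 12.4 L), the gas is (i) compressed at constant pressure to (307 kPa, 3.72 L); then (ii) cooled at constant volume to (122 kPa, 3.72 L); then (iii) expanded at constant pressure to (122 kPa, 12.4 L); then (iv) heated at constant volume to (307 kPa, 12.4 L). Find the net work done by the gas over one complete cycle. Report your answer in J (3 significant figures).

Constant-volume legs do no work.
W(i) = (307)(3.72 − 12.4) = -2665 J; W(iii) = (122)(12.4 − 3.72) = 1059 J.
W_net = -2665 + 1059 = -1606 J (the counter-clockwise enclosed area).

W_net ≈ -1610 J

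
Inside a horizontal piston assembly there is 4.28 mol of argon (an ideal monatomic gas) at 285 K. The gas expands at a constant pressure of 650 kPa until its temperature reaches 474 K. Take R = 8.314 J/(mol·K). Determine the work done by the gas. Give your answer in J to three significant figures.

W ≈ 6730 J

Isobaric: W = P ΔV = nR ΔT.
W = (4.28)(8.314)(474 − 285) = 6725 J.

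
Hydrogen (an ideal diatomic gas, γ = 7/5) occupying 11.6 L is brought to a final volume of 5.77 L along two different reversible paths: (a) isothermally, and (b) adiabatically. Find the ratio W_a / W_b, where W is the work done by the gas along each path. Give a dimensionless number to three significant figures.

Path (a) isothermal: W = P₁V₁ ln(V₂/V₁) → W_a/(P₁V₁) = -0.6983.
Path (b) adiabatic: W = P₁V₁(1 − (V₁/V₂)^(γ−1))/(γ−1) → W_b/(P₁V₁) = -0.8056.
W_a / W_b = -0.6983 / -0.8056 = 0.8668.

W_a / W_b ≈ 0.867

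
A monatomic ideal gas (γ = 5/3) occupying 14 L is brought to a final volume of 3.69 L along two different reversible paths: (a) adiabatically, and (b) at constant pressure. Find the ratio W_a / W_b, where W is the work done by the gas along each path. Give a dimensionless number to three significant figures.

W_a / W_b ≈ 2.92

Path (a) adiabatic: W = P₁V₁(1 − (V₁/V₂)^(γ−1))/(γ−1) → W_a/(P₁V₁) = -2.149.
Path (b) isobaric: W = P₁(V₂ − V₁) → W_b/(P₁V₁) = -0.7364.
W_a / W_b = -2.149 / -0.7364 = 2.918.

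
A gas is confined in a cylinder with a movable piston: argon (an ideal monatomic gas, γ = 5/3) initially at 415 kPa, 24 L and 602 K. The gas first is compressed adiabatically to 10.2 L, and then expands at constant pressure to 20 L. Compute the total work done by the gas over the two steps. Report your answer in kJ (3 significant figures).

Step 1 (adiabatic): W = (P₁V₁ − P₂V₂)/(γ−1) = (9960 − 17620)/0.667 = -11490 J.
After step 1: P = 1727 kPa, V = 10.2 L, T = 1065 K.
Step 2 (isobaric): W = PΔV = (1727 kPa)(20 − 10.2 L) = 16929 J.
W_total = -11490 + 16929 = 5439 J.

W_total ≈ 5.44 kJ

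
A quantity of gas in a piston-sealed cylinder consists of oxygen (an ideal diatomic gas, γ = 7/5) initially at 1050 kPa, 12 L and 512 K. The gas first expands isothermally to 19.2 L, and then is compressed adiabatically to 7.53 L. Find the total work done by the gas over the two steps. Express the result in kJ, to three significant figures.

Step 1 (isothermal): W = P₁V₁ ln(V₂/V₁) = (12600) ln(19.2/12) = 5922 J.
After step 1: P = 656.2 kPa, V = 19.2 L, T = 512 K.
Step 2 (adiabatic): W = (P₁V₁ − P₂V₂)/(γ−1) = (12600 − 18322)/0.4 = -14305 J.
W_total = 5922 − 14305 = -8383 J.

W_total ≈ -8.38 kJ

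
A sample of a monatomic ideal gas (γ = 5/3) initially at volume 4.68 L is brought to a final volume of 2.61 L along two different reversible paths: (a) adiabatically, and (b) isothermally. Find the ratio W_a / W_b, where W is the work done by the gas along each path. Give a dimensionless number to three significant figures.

Path (a) adiabatic: W = P₁V₁(1 − (V₁/V₂)^(γ−1))/(γ−1) → W_a/(P₁V₁) = -0.7139.
Path (b) isothermal: W = P₁V₁ ln(V₂/V₁) → W_b/(P₁V₁) = -0.5839.
W_a / W_b = -0.7139 / -0.5839 = 1.223.

W_a / W_b ≈ 1.22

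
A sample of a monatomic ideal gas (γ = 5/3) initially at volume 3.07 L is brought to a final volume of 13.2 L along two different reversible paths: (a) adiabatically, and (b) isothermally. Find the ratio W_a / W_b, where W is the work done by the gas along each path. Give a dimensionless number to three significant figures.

W_a / W_b ≈ 0.639

Path (a) adiabatic: W = P₁V₁(1 − (V₁/V₂)^(γ−1))/(γ−1) → W_a/(P₁V₁) = 0.9327.
Path (b) isothermal: W = P₁V₁ ln(V₂/V₁) → W_b/(P₁V₁) = 1.459.
W_a / W_b = 0.9327 / 1.459 = 0.6395.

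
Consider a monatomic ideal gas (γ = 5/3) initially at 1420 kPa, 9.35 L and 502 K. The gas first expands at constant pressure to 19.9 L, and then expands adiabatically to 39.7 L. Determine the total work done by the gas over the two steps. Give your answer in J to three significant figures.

Step 1 (isobaric): W = PΔV = (1420 kPa)(19.9 − 9.35 L) = 14981 J.
After step 1: P = 1420 kPa, V = 19.9 L, T = 1068 K.
Step 2 (adiabatic): W = (P₁V₁ − P₂V₂)/(γ−1) = (28258 − 17831)/0.667 = 15640 J.
W_total = 14981 + 15640 = 30621 J.

W_total ≈ 30600 J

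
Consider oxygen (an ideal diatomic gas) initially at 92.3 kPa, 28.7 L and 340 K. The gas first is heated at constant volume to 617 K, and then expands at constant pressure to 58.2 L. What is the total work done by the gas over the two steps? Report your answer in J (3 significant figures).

W_total ≈ 4940 J

Step 1 (isochoric): W = 0 (constant volume).
After step 1: P = 167.5 kPa (V unchanged).
Step 2 (isobaric): W = PΔV = (167.5 kPa)(58.2 − 28.7 L) = 4941 J.
W_total = 0 + 4941 = 4941 J.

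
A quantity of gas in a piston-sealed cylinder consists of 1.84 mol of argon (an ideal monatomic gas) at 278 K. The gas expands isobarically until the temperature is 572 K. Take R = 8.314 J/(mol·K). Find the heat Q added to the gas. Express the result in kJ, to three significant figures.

Q ≈ 11.2 kJ

Isobaric: W = nRΔT = (1.84)(8.314)(294) = 4498 J.
ΔU = nCᵥΔT with Cᵥ = 3R/2: ΔU = (1.84)(12.47)(294) = 6746 J.
Q = ΔU + W = 6746 + 4498 = 11244 J.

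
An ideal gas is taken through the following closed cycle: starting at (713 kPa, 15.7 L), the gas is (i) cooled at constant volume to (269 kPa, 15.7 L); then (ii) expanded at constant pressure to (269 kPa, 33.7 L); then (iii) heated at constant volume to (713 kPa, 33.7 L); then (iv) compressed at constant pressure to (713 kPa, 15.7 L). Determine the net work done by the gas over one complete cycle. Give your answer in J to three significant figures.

Constant-volume legs do no work.
W(ii) = (269)(33.7 − 15.7) = 4842 J; W(iv) = (713)(15.7 − 33.7) = -12834 J.
W_net = 4842 − 12834 = -7992 J (the counter-clockwise enclosed area).

W_net ≈ -7990 J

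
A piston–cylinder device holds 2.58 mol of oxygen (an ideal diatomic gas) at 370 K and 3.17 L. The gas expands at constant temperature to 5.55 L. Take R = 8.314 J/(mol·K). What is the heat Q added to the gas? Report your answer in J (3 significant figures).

Isothermal ⇒ ΔU = 0, so Q = W = nRT ln(V₂/V₁).
Q = (2.58)(8.314)(370) ln(5.55/3.17) = 7937 × 0.5601 = 4445 J.

Q ≈ 4440 J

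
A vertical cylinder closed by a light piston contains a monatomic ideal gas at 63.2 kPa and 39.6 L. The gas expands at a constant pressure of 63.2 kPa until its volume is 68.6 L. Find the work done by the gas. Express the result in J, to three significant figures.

W ≈ 1830 J

Isobaric: W = P ΔV.
W = (63.2 kPa)(68.6 − 39.6 L) = (63.2)(29) = 1833 J.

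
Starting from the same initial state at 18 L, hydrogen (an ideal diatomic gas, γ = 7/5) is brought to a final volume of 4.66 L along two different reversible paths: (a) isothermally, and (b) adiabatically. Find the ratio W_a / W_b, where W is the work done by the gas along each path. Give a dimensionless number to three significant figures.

Path (a) isothermal: W = P₁V₁ ln(V₂/V₁) → W_a/(P₁V₁) = -1.351.
Path (b) adiabatic: W = P₁V₁(1 − (V₁/V₂)^(γ−1))/(γ−1) → W_b/(P₁V₁) = -1.792.
W_a / W_b = -1.351 / -1.792 = 0.754.

W_a / W_b ≈ 0.754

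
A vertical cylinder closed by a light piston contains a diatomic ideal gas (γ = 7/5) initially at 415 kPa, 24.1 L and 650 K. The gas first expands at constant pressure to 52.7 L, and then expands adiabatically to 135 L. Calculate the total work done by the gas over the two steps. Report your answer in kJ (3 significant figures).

W_total ≈ 29.0 kJ

Step 1 (isobaric): W = PΔV = (415 kPa)(52.7 − 24.1 L) = 11869 J.
After step 1: P = 415 kPa, V = 52.7 L, T = 1421 K.
Step 2 (adiabatic): W = (P₁V₁ − P₂V₂)/(γ−1) = (21870 − 15012)/0.4 = 17145 J.
W_total = 11869 + 17145 = 29014 J.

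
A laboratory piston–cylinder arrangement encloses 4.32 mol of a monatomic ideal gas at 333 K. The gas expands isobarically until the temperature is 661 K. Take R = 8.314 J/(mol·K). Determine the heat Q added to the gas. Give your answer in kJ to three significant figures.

Q ≈ 29.5 kJ

Isobaric: W = nRΔT = (4.32)(8.314)(328) = 11781 J.
ΔU = nCᵥΔT with Cᵥ = 3R/2: ΔU = (4.32)(12.47)(328) = 17671 J.
Q = ΔU + W = 17671 + 11781 = 29452 J.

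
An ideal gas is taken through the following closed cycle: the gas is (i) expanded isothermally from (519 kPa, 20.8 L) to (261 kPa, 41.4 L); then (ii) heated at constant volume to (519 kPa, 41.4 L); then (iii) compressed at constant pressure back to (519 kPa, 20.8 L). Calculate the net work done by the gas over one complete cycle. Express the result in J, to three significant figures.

W_net ≈ -3260 J

Leg (i): W = PᵢVᵢ ln(V_f/Vᵢ) = (10795) ln(41.4/20.8) = 7431 J.
Leg (ii): W = 0.
Leg (iii): W = PΔV = (519)(20.8 − 41.4) = -10691 J.
W_net = 7431 − 10691 = -3261 J.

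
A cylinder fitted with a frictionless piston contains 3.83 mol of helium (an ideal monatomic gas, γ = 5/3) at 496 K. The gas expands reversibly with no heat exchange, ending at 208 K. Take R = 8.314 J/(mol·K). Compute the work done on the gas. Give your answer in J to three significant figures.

Adiabatic ⇒ Q = 0, so W_by = −ΔU = nCᵥ(T₁ − T₂).
Cᵥ = 3R/2 = 12.47 J/(mol·K).
W = (3.83)(12.47)(496 − 208) = 13756 J.
Work on gas = −W_by = -13756 J.

W ≈ -13800 J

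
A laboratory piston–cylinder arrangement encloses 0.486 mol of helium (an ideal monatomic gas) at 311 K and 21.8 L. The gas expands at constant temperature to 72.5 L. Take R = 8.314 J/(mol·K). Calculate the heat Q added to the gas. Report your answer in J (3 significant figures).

Isothermal ⇒ ΔU = 0, so Q = W = nRT ln(V₂/V₁).
Q = (0.486)(8.314)(311) ln(72.5/21.8) = 1257 × 1.202 = 1510 J.

Q ≈ 1510 J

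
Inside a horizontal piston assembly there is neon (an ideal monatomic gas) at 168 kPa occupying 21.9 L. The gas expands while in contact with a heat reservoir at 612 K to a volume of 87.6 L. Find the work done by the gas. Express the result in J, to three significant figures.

W ≈ 5100 J

Isothermal: W = nRT ln(V₂/V₁) = P₁V₁ ln(V₂/V₁).
P₁V₁ = (168 kPa)(21.9 L) = 3679 J.
W = 3679 × ln(87.6/21.9) = 3679 × 1.386
W_by_gas = 5100 J.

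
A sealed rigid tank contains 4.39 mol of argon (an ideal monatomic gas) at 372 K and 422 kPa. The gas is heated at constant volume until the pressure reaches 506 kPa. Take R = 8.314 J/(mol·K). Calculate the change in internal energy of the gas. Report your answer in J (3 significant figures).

Constant volume ⇒ W = 0, so Q = ΔU = nCᵥΔT with Cᵥ = 3R/2 = 12.47 J/(mol·K).
At constant V, T₂/T₁ = P₂/P₁ ⇒ ΔT = T₁(P₂/P₁ − 1) = 372·(506/422 − 1) = 74.05 K.
ΔU = (4.39)(12.47)(74.05) = 4054 J.

ΔU ≈ 4050 J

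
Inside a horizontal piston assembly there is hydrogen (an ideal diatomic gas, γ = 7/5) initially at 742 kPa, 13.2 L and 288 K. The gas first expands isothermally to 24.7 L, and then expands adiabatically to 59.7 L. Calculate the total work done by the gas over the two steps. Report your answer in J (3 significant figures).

Step 1 (isothermal): W = P₁V₁ ln(V₂/V₁) = (9794) ln(24.7/13.2) = 6137 J.
After step 1: P = 396.5 kPa, V = 24.7 L, T = 288 K.
Step 2 (adiabatic): W = (P₁V₁ − P₂V₂)/(γ−1) = (9794 − 6881)/0.4 = 7283 J.
W_total = 6137 + 7283 = 13420 J.

W_total ≈ 13400 J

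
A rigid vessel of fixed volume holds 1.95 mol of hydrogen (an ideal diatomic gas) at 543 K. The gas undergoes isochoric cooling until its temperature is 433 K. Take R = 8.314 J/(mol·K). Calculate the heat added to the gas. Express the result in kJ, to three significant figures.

Q ≈ -4.46 kJ

Constant volume ⇒ W = 0, so Q = ΔU = nCᵥΔT with Cᵥ = 5R/2 = 20.79 J/(mol·K).
ΔU = (1.95)(20.79)(433 − 543) = -4458 J.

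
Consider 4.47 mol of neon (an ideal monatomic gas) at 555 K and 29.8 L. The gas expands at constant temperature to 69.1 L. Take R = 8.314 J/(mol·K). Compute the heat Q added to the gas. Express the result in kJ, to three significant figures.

Isothermal ⇒ ΔU = 0, so Q = W = nRT ln(V₂/V₁).
Q = (4.47)(8.314)(555) ln(69.1/29.8) = 20626 × 0.841 = 17347 J.

Q ≈ 17.3 kJ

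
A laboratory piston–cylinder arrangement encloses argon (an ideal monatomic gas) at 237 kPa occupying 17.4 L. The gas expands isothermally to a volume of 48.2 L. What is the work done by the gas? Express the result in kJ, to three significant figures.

W ≈ 4.20 kJ

Isothermal: W = nRT ln(V₂/V₁) = P₁V₁ ln(V₂/V₁).
P₁V₁ = (237 kPa)(17.4 L) = 4124 J.
W = 4124 × ln(48.2/17.4) = 4124 × 1.019
W_by_gas = 4202 J.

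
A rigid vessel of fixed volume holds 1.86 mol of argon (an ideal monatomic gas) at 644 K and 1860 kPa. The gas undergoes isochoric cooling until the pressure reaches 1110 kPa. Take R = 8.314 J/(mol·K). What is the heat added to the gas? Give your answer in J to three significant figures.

Constant volume ⇒ W = 0, so Q = ΔU = nCᵥΔT with Cᵥ = 3R/2 = 12.47 J/(mol·K).
At constant V, T₂/T₁ = P₂/P₁ ⇒ ΔT = T₁(P₂/P₁ − 1) = 644·(1110/1860 − 1) = -259.7 K.
ΔU = (1.86)(12.47)(-259.7) = -6023 J.

Q ≈ -6020 J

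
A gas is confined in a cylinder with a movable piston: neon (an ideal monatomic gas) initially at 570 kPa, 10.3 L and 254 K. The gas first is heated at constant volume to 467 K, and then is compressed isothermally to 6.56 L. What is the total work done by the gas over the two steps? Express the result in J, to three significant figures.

W_total ≈ -4870 J

Step 1 (isochoric): W = 0 (constant volume).
After step 1: P = 1048 kPa (V unchanged).
Step 2 (isothermal): W = P₁V₁ ln(V₂/V₁) = (10794) ln(6.56/10.3) = -4870 J.
W_total = 0 − 4870 = -4870 J.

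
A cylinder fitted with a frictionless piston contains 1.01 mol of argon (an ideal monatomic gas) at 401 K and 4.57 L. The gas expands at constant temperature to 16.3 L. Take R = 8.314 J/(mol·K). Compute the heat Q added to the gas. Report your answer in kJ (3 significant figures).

Q ≈ 4.28 kJ

Isothermal ⇒ ΔU = 0, so Q = W = nRT ln(V₂/V₁).
Q = (1.01)(8.314)(401) ln(16.3/4.57) = 3367 × 1.272 = 4282 J.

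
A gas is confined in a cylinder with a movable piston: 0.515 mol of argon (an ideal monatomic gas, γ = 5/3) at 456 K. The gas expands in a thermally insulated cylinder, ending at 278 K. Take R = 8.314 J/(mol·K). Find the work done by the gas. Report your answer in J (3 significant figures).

Adiabatic ⇒ Q = 0, so W_by = −ΔU = nCᵥ(T₁ − T₂).
Cᵥ = 3R/2 = 12.47 J/(mol·K).
W = (0.515)(12.47)(456 − 278) = 1143 J.

W ≈ 1140 J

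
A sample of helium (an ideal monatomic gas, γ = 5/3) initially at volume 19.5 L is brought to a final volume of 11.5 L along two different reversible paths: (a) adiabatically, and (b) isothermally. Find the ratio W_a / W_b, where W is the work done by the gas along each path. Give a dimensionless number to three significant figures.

Path (a) adiabatic: W = P₁V₁(1 − (V₁/V₂)^(γ−1))/(γ−1) → W_a/(P₁V₁) = -0.633.
Path (b) isothermal: W = P₁V₁ ln(V₂/V₁) → W_b/(P₁V₁) = -0.5281.
W_a / W_b = -0.633 / -0.5281 = 1.199.

W_a / W_b ≈ 1.20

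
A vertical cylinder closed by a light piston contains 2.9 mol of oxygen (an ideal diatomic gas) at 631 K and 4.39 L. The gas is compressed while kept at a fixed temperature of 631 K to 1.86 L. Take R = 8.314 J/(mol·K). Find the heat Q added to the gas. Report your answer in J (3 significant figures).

Q ≈ -13100 J

Isothermal ⇒ ΔU = 0, so Q = W = nRT ln(V₂/V₁).
Q = (2.9)(8.314)(631) ln(1.86/4.39) = 15214 × -0.8588 = -13065 J.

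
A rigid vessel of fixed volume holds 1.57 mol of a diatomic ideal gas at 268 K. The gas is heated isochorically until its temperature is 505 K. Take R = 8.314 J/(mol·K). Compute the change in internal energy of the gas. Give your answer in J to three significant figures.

Constant volume ⇒ W = 0, so Q = ΔU = nCᵥΔT with Cᵥ = 5R/2 = 20.79 J/(mol·K).
ΔU = (1.57)(20.79)(505 − 268) = 7734 J.

ΔU ≈ 7730 J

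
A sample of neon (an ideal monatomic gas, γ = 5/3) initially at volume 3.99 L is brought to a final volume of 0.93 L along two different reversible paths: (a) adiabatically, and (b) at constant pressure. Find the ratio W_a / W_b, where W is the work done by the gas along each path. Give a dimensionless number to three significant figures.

Path (a) adiabatic: W = P₁V₁(1 − (V₁/V₂)^(γ−1))/(γ−1) → W_a/(P₁V₁) = -2.461.
Path (b) isobaric: W = P₁(V₂ − V₁) → W_b/(P₁V₁) = -0.7669.
W_a / W_b = -2.461 / -0.7669 = 3.208.

W_a / W_b ≈ 3.21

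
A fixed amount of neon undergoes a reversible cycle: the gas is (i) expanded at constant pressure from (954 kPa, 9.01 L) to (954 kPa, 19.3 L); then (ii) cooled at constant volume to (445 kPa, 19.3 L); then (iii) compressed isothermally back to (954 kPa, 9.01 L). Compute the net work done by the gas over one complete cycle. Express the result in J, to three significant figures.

Leg (i): W = PΔV = (954)(19.3 − 9.01) = 9817 J.
Leg (ii): W = 0.
Leg (iii): W = PᵢVᵢ ln(V_f/Vᵢ) = (8588) ln(9.01/19.3) = -6542 J.
W_net = 9817 − 6542 = 3274 J.

W_net ≈ 3270 J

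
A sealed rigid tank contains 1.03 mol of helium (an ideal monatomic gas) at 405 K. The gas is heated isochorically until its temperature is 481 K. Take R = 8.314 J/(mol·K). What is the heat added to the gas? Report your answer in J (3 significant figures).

Q ≈ 976 J

Constant volume ⇒ W = 0, so Q = ΔU = nCᵥΔT with Cᵥ = 3R/2 = 12.47 J/(mol·K).
ΔU = (1.03)(12.47)(481 − 405) = 976.2 J.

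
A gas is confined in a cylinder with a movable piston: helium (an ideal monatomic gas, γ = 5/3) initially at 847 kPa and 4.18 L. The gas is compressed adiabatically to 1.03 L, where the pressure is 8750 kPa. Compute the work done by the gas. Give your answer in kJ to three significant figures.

Adiabatic: W = (P₁V₁ − P₂V₂)/(γ − 1) with γ = 5/3.
P₁V₁ = 3540 J, P₂V₂ = 9012 J.
W = (3540 − 9012) / 0.6667 = -8208 J.

W ≈ -8.21 kJ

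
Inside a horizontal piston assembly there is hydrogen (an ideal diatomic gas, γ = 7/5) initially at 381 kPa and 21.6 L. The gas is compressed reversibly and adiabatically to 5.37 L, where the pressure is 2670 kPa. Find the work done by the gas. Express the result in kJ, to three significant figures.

W ≈ -15.3 kJ

Adiabatic: W = (P₁V₁ − P₂V₂)/(γ − 1) with γ = 7/5.
P₁V₁ = 8230 J, P₂V₂ = 14338 J.
W = (8230 − 14338) / 0.4 = -15271 J.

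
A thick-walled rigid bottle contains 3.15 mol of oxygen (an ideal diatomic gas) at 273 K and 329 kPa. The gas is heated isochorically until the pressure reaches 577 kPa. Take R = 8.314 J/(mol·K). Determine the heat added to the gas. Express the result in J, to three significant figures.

Q ≈ 13500 J

Constant volume ⇒ W = 0, so Q = ΔU = nCᵥΔT with Cᵥ = 5R/2 = 20.79 J/(mol·K).
At constant V, T₂/T₁ = P₂/P₁ ⇒ ΔT = T₁(P₂/P₁ − 1) = 273·(577/329 − 1) = 205.8 K.
ΔU = (3.15)(20.79)(205.8) = 13473 J.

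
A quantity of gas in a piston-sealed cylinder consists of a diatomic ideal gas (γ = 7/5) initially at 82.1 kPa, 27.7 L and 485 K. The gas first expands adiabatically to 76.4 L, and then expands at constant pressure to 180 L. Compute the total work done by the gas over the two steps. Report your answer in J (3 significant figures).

W_total ≈ 3950 J

Step 1 (adiabatic): W = (P₁V₁ − P₂V₂)/(γ−1) = (2274 − 1516)/0.4 = 1896 J.
After step 1: P = 19.84 kPa, V = 76.4 L, T = 323.2 K.
Step 2 (isobaric): W = PΔV = (19.84 kPa)(180 − 76.4 L) = 2055 J.
W_total = 1896 + 2055 = 3952 J.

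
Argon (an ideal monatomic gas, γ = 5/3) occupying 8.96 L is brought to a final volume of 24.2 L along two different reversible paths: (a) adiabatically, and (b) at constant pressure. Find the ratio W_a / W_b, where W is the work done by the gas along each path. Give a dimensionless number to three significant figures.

Path (a) adiabatic: W = P₁V₁(1 − (V₁/V₂)^(γ−1))/(γ−1) → W_a/(P₁V₁) = 0.7266.
Path (b) isobaric: W = P₁(V₂ − V₁) → W_b/(P₁V₁) = 1.701.
W_a / W_b = 0.7266 / 1.701 = 0.4272.

W_a / W_b ≈ 0.427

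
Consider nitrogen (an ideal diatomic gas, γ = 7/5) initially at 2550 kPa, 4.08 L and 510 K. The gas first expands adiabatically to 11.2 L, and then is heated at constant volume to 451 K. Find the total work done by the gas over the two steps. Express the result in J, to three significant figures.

Step 1 (adiabatic): W = (P₁V₁ − P₂V₂)/(γ−1) = (10404 − 6947)/0.4 = 8643 J.
Step 2 (isochoric): W = 0 (constant volume).
W_total = 8643 + 0 = 8643 J.

W_total ≈ 8640 J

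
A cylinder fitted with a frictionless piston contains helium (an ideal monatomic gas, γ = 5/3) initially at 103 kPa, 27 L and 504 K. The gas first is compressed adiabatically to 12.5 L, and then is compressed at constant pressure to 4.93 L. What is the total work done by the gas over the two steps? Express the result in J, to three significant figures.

Step 1 (adiabatic): W = (P₁V₁ − P₂V₂)/(γ−1) = (2781 − 4647)/0.667 = -2799 J.
After step 1: P = 371.8 kPa, V = 12.5 L, T = 842.2 K.
Step 2 (isobaric): W = PΔV = (371.8 kPa)(4.93 − 12.5 L) = -2814 J.
W_total = -2799 − 2814 = -5613 J.

W_total ≈ -5610 J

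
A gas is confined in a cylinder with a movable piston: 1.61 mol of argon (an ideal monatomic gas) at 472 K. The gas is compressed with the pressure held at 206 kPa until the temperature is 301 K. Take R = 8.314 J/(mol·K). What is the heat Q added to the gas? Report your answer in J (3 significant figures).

Isobaric: W = nRΔT = (1.61)(8.314)(-171) = -2289 J.
ΔU = nCᵥΔT with Cᵥ = 3R/2: ΔU = (1.61)(12.47)(-171) = -3433 J.
Q = ΔU + W = -3433 − 2289 = -5722 J.

Q ≈ -5720 J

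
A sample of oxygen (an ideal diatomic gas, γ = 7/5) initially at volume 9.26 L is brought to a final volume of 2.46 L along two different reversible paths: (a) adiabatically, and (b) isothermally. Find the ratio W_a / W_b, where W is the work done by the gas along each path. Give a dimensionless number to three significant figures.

Path (a) adiabatic: W = P₁V₁(1 − (V₁/V₂)^(γ−1))/(γ−1) → W_a/(P₁V₁) = -1.748.
Path (b) isothermal: W = P₁V₁ ln(V₂/V₁) → W_b/(P₁V₁) = -1.326.
W_a / W_b = -1.748 / -1.326 = 1.319.

W_a / W_b ≈ 1.32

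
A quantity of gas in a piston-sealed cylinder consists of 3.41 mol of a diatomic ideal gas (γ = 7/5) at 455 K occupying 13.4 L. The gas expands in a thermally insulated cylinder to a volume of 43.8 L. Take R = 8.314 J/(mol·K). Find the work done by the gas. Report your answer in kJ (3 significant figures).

Adiabatic: TV^(γ−1) = const with γ = 7/5.
T₂ = T₁ (V₁/V₂)^(γ−1) = 455 × (13.4/43.8)^0.4 = 455 × 0.6227 = 283.3 K.
W_by = nCᵥ(T₁ − T₂) = (3.41)(20.79)(455 − 283.3) = 12169 J.

W ≈ 12.2 kJ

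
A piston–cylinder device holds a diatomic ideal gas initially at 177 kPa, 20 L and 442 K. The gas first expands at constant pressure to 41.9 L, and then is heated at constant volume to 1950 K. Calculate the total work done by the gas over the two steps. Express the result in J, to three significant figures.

Step 1 (isobaric): W = PΔV = (177 kPa)(41.9 − 20 L) = 3876 J.
Step 2 (isochoric): W = 0 (constant volume).
W_total = 3876 + 0 = 3876 J.

W_total ≈ 3880 J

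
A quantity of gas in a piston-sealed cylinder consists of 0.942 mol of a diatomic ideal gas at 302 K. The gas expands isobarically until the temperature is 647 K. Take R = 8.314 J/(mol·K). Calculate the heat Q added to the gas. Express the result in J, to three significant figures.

Isobaric: W = nRΔT = (0.942)(8.314)(345) = 2702 J.
ΔU = nCᵥΔT with Cᵥ = 5R/2: ΔU = (0.942)(20.79)(345) = 6755 J.
Q = ΔU + W = 6755 + 2702 = 9457 J.

Q ≈ 9460 J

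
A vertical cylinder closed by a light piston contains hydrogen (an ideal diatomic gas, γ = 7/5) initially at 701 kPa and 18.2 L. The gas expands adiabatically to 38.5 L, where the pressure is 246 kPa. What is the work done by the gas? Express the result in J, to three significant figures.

Adiabatic: W = (P₁V₁ − P₂V₂)/(γ − 1) with γ = 7/5.
P₁V₁ = 12758 J, P₂V₂ = 9471 J.
W = (12758 − 9471) / 0.4 = 8218 J.

W ≈ 8220 J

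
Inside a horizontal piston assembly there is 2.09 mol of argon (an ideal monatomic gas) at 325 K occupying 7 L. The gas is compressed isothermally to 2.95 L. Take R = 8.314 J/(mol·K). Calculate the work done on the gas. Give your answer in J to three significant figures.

Isothermal: W = nRT ln(V₂/V₁).
W = (2.09)(8.314)(325) × ln(2.95/7)
  = 5647 × -0.8641
W_by_gas = -4880 J; work on gas = −W_by = 4880 J.

W ≈ 4880 J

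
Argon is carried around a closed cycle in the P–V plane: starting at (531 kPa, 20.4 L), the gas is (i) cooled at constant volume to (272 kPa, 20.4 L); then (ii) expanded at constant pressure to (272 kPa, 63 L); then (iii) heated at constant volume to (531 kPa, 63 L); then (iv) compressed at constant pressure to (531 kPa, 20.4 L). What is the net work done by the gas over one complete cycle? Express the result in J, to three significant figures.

W_net ≈ -11000 J

Constant-volume legs do no work.
W(ii) = (272)(63 − 20.4) = 11587 J; W(iv) = (531)(20.4 − 63) = -22621 J.
W_net = 11587 − 22621 = -11033 J (the counter-clockwise enclosed area).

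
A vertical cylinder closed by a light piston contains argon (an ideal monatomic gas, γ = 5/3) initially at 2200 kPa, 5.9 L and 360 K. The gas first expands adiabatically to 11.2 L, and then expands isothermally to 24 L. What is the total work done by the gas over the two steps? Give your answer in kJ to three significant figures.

W_total ≈ 13.2 kJ

Step 1 (adiabatic): W = (P₁V₁ − P₂V₂)/(γ−1) = (12980 − 8466)/0.667 = 6770 J.
After step 1: P = 755.9 kPa, V = 11.2 L, T = 234.8 K.
Step 2 (isothermal): W = P₁V₁ ln(V₂/V₁) = (8466) ln(24/11.2) = 6453 J.
W_total = 6770 + 6453 = 13223 J.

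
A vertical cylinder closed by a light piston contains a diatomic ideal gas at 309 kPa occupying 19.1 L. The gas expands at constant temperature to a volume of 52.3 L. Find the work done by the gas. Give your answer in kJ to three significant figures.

W ≈ 5.95 kJ

Isothermal: W = nRT ln(V₂/V₁) = P₁V₁ ln(V₂/V₁).
P₁V₁ = (309 kPa)(19.1 L) = 5902 J.
W = 5902 × ln(52.3/19.1) = 5902 × 1.007
W_by_gas = 5945 J.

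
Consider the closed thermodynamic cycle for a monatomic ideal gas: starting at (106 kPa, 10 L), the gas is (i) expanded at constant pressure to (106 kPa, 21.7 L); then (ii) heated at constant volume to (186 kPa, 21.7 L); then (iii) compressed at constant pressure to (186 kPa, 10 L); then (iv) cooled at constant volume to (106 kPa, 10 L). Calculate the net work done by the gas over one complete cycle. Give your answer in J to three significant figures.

Constant-volume legs do no work.
W(i) = (106)(21.7 − 10) = 1240 J; W(iii) = (186)(10 − 21.7) = -2176 J.
W_net = 1240 − 2176 = -936 J (the counter-clockwise enclosed area).

W_net ≈ -936 J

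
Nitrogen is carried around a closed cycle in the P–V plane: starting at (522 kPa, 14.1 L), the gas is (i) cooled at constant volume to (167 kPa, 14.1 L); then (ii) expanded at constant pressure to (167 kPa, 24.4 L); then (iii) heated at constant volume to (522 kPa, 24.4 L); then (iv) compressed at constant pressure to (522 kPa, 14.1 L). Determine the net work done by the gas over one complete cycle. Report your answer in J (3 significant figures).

W_net ≈ -3660 J

Constant-volume legs do no work.
W(ii) = (167)(24.4 − 14.1) = 1720 J; W(iv) = (522)(14.1 − 24.4) = -5377 J.
W_net = 1720 − 5377 = -3656 J (the counter-clockwise enclosed area).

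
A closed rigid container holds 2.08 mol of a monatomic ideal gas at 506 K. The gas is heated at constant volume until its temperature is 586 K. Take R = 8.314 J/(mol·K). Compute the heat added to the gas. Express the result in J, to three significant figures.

Q ≈ 2080 J

Constant volume ⇒ W = 0, so Q = ΔU = nCᵥΔT with Cᵥ = 3R/2 = 12.47 J/(mol·K).
ΔU = (2.08)(12.47)(586 − 506) = 2075 J.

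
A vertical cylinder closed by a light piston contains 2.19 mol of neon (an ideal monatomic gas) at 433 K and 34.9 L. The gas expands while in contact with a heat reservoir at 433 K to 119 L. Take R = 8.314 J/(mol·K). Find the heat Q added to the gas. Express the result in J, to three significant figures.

Isothermal ⇒ ΔU = 0, so Q = W = nRT ln(V₂/V₁).
Q = (2.19)(8.314)(433) ln(119/34.9) = 7884 × 1.227 = 9671 J.

Q ≈ 9670 J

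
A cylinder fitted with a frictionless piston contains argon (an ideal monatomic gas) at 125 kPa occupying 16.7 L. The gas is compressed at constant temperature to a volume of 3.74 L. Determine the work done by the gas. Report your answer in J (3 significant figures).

Isothermal: W = nRT ln(V₂/V₁) = P₁V₁ ln(V₂/V₁).
P₁V₁ = (125 kPa)(16.7 L) = 2088 J.
W = 2088 × ln(3.74/16.7) = 2088 × -1.496
W_by_gas = -3124 J.

W ≈ -3120 J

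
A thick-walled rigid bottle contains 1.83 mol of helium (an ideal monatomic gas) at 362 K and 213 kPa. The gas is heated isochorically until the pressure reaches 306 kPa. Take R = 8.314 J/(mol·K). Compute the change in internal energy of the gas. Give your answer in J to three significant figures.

Constant volume ⇒ W = 0, so Q = ΔU = nCᵥΔT with Cᵥ = 3R/2 = 12.47 J/(mol·K).
At constant V, T₂/T₁ = P₂/P₁ ⇒ ΔT = T₁(P₂/P₁ − 1) = 362·(306/213 − 1) = 158.1 K.
ΔU = (1.83)(12.47)(158.1) = 3607 J.

ΔU ≈ 3610 J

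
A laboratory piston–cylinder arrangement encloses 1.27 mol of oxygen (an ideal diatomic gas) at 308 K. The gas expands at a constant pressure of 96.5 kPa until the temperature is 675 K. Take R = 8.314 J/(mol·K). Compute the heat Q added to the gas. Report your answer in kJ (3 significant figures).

Isobaric: W = nRΔT = (1.27)(8.314)(367) = 3875 J.
ΔU = nCᵥΔT with Cᵥ = 5R/2: ΔU = (1.27)(20.79)(367) = 9688 J.
Q = ΔU + W = 9688 + 3875 = 13563 J.

Q ≈ 13.6 kJ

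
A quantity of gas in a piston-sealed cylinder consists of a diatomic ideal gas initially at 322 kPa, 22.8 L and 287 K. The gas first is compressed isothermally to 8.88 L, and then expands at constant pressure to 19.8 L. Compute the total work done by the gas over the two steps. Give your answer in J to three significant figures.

W_total ≈ 2110 J

Step 1 (isothermal): W = P₁V₁ ln(V₂/V₁) = (7342) ln(8.88/22.8) = -6923 J.
After step 1: P = 826.8 kPa, V = 8.88 L, T = 287 K.
Step 2 (isobaric): W = PΔV = (826.8 kPa)(19.8 − 8.88 L) = 9028 J.
W_total = -6923 + 9028 = 2105 J.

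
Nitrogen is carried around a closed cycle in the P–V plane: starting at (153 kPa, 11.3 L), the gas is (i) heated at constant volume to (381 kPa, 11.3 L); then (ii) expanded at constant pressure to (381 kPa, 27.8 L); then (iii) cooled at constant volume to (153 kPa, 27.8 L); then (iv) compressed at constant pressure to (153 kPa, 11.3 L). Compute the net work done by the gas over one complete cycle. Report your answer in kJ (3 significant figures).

Constant-volume legs do no work.
W(ii) = (381)(27.8 − 11.3) = 6286 J; W(iv) = (153)(11.3 − 27.8) = -2524 J.
W_net = 6286 − 2524 = 3762 J (the clockwise enclosed area).

W_net ≈ 3.76 kJ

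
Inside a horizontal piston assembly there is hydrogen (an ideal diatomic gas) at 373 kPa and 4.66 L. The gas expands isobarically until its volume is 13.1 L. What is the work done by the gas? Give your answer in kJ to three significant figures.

W ≈ 3.15 kJ

Isobaric: W = P ΔV.
W = (373 kPa)(13.1 − 4.66 L) = (373)(8.44) = 3148 J.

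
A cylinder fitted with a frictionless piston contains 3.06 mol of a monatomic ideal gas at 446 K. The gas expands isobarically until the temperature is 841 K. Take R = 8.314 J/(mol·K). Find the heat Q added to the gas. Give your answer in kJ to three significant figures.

Isobaric: W = nRΔT = (3.06)(8.314)(395) = 10049 J.
ΔU = nCᵥΔT with Cᵥ = 3R/2: ΔU = (3.06)(12.47)(395) = 15074 J.
Q = ΔU + W = 15074 + 10049 = 25123 J.

Q ≈ 25.1 kJ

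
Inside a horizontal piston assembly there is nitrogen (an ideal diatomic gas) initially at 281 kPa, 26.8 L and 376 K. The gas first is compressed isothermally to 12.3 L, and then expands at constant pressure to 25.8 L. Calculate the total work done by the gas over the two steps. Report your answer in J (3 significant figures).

Step 1 (isothermal): W = P₁V₁ ln(V₂/V₁) = (7531) ln(12.3/26.8) = -5865 J.
After step 1: P = 612.3 kPa, V = 12.3 L, T = 376 K.
Step 2 (isobaric): W = PΔV = (612.3 kPa)(25.8 − 12.3 L) = 8266 J.
W_total = -5865 + 8266 = 2401 J.

W_total ≈ 2400 J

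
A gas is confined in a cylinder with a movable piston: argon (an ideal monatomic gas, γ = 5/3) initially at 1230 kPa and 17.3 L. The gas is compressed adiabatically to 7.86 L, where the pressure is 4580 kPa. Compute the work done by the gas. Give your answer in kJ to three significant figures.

Adiabatic: W = (P₁V₁ − P₂V₂)/(γ − 1) with γ = 5/3.
P₁V₁ = 21279 J, P₂V₂ = 35999 J.
W = (21279 − 35999) / 0.6667 = -22080 J.

W ≈ -22.1 kJ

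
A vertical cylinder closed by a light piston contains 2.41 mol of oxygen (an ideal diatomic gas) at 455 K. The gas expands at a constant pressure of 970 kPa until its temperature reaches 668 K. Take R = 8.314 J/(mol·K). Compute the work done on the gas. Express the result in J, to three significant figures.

Isobaric: W = P ΔV = nR ΔT.
W = (2.41)(8.314)(668 − 455) = 4268 J.
Work on gas = −W_by = -4268 J.

W ≈ -4270 J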